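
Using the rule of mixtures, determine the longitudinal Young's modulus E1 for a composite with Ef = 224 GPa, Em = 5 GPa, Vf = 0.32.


E1 = Ef*Vf + Em*(1-Vf) = 224*0.32 + 5*0.68 = 75.08 GPa

75.08 GPa


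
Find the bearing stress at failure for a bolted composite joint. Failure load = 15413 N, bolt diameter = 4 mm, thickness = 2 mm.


sigma_br = F/(d*h) = 15413/(4*2) = 1926.6 MPa

1926.6 MPa


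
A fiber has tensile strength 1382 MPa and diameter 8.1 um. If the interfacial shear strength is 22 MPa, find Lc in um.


Lc = sigma_f * d / (2 * tau_i) = 1382 * 8.1 / (2 * 22) = 254.4 um

254.4 um


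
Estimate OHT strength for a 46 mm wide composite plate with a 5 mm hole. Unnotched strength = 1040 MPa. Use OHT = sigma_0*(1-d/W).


OHT = sigma_0*(1-d/W) = 1040*(1-5/46) = 927.0 MPa

927.0 MPa


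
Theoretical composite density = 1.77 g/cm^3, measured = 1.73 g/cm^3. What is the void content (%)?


Void% = (rho_theo - rho_actual)/rho_theo * 100 = (1.77 - 1.73)/1.77 * 100 = 2.26%

2.26%


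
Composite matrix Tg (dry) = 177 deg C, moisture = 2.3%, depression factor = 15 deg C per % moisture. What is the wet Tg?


Tg_wet = Tg_dry - k*moisture = 177 - 15*2.3 = 142.5 deg C

142.5 deg C


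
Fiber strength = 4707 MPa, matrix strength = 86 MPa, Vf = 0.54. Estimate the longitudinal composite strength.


sigma_1 = sigma_f*Vf + sigma_m*(1-Vf) = 4707*0.54 + 86*0.46 = 2581.3 MPa

2581.3 MPa


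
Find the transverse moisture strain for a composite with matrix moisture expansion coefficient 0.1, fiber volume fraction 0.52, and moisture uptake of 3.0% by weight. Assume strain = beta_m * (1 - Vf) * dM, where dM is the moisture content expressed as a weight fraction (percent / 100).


dM = 3.0/100 = 0.03
strain = beta_m * (1-Vf) * dM = 0.1 * 0.48 * 0.03 = 0.00144

0.00144


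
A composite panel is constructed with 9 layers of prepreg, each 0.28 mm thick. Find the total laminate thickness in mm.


h = n * t_ply = 9 * 0.28 = 2.52 mm

2.52 mm


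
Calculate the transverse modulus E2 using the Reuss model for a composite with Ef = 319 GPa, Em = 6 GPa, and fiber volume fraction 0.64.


1/E2 = Vf/Ef + (1-Vf)/Em = 0.64/319 + 0.36/6
E2 = 16.13 GPa

16.13 GPa


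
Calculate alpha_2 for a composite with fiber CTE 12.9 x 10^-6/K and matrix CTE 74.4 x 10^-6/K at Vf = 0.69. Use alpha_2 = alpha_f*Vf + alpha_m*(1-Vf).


alpha_2 = alpha_f*Vf + alpha_m*(1-Vf) = 12.9*0.69 + 74.4*0.31 = 32.0 x 10^-6/K

32.0 x 10^-6/K


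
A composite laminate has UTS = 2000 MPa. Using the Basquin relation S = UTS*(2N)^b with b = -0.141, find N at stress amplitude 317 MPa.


N = 0.5 * (S/UTS)^(1/b) = 0.5 * (317/2000)^(1/-0.141) = 235787.7865 cycles

235787.7865 cycles


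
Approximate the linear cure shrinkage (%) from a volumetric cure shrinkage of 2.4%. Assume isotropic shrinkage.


Linear shrinkage ≈ vol_shrink/3 = 2.4/3 = 0.8%

0.8%


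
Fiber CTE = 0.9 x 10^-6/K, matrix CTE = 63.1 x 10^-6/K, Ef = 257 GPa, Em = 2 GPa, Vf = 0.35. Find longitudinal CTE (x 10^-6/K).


E1 = Ef*Vf + Em*(1-Vf) = 91.25
alpha_1 = (alpha_f*Ef*Vf + alpha_m*Em*(1-Vf))/E1 = 1.79 x 10^-6/K

1.79 x 10^-6/K


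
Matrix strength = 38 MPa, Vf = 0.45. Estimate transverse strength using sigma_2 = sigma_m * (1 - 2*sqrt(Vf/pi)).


factor = 1 - 2*sqrt(0.45/pi) = 0.2431
sigma_2 = 38 * 0.2431 = 9.24 MPa

9.24 MPa


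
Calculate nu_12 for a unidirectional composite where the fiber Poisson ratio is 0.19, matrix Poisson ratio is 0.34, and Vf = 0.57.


nu_12 = nu_f*Vf + nu_m*(1-Vf) = 0.19*0.57 + 0.34*0.43 = 0.2545

0.2545


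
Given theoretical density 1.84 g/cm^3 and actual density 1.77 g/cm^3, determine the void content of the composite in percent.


Void% = (rho_theo - rho_actual)/rho_theo * 100 = (1.84 - 1.77)/1.84 * 100 = 3.8%

3.8%


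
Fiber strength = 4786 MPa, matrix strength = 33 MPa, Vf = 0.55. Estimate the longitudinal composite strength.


sigma_1 = sigma_f*Vf + sigma_m*(1-Vf) = 4786*0.55 + 33*0.45 = 2647.2 MPa

2647.2 MPa


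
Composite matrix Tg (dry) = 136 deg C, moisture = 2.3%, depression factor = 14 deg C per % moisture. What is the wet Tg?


Tg_wet = Tg_dry - k*moisture = 136 - 14*2.3 = 103.8 deg C

103.8 deg C


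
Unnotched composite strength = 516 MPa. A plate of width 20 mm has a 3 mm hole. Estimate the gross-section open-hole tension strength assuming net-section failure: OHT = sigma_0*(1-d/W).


OHT = sigma_0*(1-d/W) = 516*(1-3/20) = 438.6 MPa

438.6 MPa


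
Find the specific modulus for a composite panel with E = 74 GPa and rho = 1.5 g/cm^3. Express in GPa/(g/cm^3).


Specific stiffness = E/rho = 74/1.5 = 49.3 GPa/(g/cm^3)

49.3 GPa/(g/cm^3)


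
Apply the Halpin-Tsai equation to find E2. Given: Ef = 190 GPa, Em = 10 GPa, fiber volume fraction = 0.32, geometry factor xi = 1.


eta = (Ef/Em - 1)/(Ef/Em + xi) = (19.0 - 1)/(19.0 + 1) = 0.9
E2 = Em*(1+xi*eta*Vf)/(1-eta*Vf) = 18.09 GPa

18.09 GPa


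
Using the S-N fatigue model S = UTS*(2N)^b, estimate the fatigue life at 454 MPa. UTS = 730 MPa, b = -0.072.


N = 0.5 * (S/UTS)^(1/b) = 0.5 * (454/730)^(1/-0.072) = 366.2600 cycles

366.2600 cycles


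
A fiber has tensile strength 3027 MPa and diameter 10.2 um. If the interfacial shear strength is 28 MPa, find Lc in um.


Lc = sigma_f * d / (2 * tau_i) = 3027 * 10.2 / (2 * 28) = 551.3 um

551.3 um


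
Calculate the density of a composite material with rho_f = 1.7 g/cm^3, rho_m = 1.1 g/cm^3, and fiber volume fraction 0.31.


rho_c = rho_f*Vf + rho_m*(1-Vf) = 1.7*0.31 + 1.1*0.69 = 1.286 g/cm^3

1.286 g/cm^3


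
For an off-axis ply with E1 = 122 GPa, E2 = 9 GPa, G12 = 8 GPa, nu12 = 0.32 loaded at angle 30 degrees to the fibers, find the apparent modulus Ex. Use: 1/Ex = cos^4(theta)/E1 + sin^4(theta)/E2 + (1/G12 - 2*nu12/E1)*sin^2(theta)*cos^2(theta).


cos^4(30) = 0.5625, sin^4(30) = 0.0625, sin^2(30)*cos^2(30) = 0.1875
1/G12 - 2*nu12/E1 = 1/8 - 2*0.32/122 = 0.119754 GPa^-1
1/Ex = 0.5625/122 + 0.0625/9 + 0.119754*0.1875 = 0.034009 GPa^-1
Ex = 29.4 GPa

29.4 GPa


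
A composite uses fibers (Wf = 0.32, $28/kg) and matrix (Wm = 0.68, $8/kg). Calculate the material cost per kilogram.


Cost = cost_f*Wf + cost_m*Wm = 28*0.32 + 8*0.68 = $14.4/kg

$14.4/kg


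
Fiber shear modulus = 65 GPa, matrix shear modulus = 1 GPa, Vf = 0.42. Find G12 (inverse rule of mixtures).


1/G12 = Vf/Gf + (1-Vf)/Gm = 0.42/65 + 0.58/1
G12 = 1.71 GPa

1.71 GPa


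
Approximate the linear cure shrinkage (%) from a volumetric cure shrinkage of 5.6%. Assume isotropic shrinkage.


Linear shrinkage ≈ vol_shrink/3 = 5.6/3 = 1.867%

1.867%


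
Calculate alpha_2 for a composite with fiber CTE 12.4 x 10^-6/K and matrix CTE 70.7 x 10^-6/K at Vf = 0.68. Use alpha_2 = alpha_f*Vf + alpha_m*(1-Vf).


alpha_2 = alpha_f*Vf + alpha_m*(1-Vf) = 12.4*0.68 + 70.7*0.32 = 31.1 x 10^-6/K

31.1 x 10^-6/K


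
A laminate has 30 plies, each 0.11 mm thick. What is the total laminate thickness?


h = n * t_ply = 30 * 0.11 = 3.3 mm

3.3 mm


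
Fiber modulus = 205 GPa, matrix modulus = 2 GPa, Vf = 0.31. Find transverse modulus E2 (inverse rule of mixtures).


1/E2 = Vf/Ef + (1-Vf)/Em = 0.31/205 + 0.69/2
E2 = 2.89 GPa

2.89 GPa


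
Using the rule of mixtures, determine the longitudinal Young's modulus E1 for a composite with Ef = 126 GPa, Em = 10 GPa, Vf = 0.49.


E1 = Ef*Vf + Em*(1-Vf) = 126*0.49 + 10*0.51 = 66.84 GPa

66.84 GPa


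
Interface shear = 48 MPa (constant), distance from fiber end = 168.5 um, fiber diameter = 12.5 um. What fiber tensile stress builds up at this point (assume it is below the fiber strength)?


Force balance: sigma_f * (pi*d^2/4) = tau * (pi*d) * x  ->  sigma_f = 4 * tau * x / d
sigma_f = 4 * 48 * 168.5 / 12.5 = 2588.2 MPa

2588.2 MPa


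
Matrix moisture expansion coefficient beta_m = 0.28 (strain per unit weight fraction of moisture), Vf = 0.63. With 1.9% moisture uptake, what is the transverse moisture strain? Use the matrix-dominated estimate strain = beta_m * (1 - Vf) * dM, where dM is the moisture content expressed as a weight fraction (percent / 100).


dM = 1.9/100 = 0.019
strain = beta_m * (1-Vf) * dM = 0.28 * 0.37 * 0.019 = 0.0019684

0.0019684


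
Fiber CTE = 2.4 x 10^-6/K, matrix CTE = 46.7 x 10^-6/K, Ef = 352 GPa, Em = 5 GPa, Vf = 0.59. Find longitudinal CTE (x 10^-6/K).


E1 = Ef*Vf + Em*(1-Vf) = 209.73
alpha_1 = (alpha_f*Ef*Vf + alpha_m*Em*(1-Vf))/E1 = 2.83 x 10^-6/K

2.83 x 10^-6/K


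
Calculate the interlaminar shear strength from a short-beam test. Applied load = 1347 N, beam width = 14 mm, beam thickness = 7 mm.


ILSS = 3F/(4bh) = 3*1347/(4*14*7) = 10.31 MPa

10.31 MPa


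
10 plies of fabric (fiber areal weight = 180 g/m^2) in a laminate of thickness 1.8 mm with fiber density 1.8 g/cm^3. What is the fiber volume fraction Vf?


Vf = n * FAW / (rho_f * h * 1000) = 10 * 180 / (1.8 * 1.8 * 1000) = 0.5556

0.5556


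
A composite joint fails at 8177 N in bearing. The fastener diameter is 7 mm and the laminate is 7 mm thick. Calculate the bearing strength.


sigma_br = F/(d*h) = 8177/(7*7) = 166.9 MPa

166.9 MPa


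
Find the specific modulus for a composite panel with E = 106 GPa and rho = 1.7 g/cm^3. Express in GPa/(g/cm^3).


Specific stiffness = E/rho = 106/1.7 = 62.4 GPa/(g/cm^3)

62.4 GPa/(g/cm^3)


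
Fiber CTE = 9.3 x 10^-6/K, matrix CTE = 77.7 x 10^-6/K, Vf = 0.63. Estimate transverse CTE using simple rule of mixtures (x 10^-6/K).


alpha_2 = alpha_f*Vf + alpha_m*(1-Vf) = 9.3*0.63 + 77.7*0.37 = 34.6 x 10^-6/K

34.6 x 10^-6/K


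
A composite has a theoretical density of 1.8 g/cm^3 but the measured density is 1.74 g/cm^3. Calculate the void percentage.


Void% = (rho_theo - rho_actual)/rho_theo * 100 = (1.8 - 1.74)/1.8 * 100 = 3.33%

3.33%


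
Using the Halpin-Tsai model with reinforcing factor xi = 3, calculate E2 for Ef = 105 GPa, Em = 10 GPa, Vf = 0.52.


eta = (Ef/Em - 1)/(Ef/Em + xi) = (10.5 - 1)/(10.5 + 3) = 0.7037
E2 = Em*(1+xi*eta*Vf)/(1-eta*Vf) = 33.08 GPa

33.08 GPa


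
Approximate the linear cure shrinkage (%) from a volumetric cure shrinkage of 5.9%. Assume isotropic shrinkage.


Linear shrinkage ≈ vol_shrink/3 = 5.9/3 = 1.967%

1.967%


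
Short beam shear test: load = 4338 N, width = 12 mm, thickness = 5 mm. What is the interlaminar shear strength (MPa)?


ILSS = 3F/(4bh) = 3*4338/(4*12*5) = 54.23 MPa

54.23 MPa


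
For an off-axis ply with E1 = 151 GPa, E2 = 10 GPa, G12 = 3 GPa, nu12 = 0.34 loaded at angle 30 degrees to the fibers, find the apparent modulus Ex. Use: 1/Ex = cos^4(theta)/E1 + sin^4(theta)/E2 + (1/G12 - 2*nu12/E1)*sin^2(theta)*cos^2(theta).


cos^4(30) = 0.5625, sin^4(30) = 0.0625, sin^2(30)*cos^2(30) = 0.1875
1/G12 - 2*nu12/E1 = 1/3 - 2*0.34/151 = 0.32883 GPa^-1
1/Ex = 0.5625/151 + 0.0625/10 + 0.32883*0.1875 = 0.0716308 GPa^-1
Ex = 13.96 GPa

13.96 GPa


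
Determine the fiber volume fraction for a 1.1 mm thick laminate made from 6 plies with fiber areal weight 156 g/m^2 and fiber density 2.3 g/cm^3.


Vf = n * FAW / (rho_f * h * 1000) = 6 * 156 / (2.3 * 1.1 * 1000) = 0.37

0.37


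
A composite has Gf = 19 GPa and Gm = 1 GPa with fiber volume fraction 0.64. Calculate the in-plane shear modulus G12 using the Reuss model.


1/G12 = Vf/Gf + (1-Vf)/Gm = 0.64/19 + 0.36/1
G12 = 2.54 GPa

2.54 GPa


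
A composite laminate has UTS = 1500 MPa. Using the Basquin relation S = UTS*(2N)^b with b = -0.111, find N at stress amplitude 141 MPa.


N = 0.5 * (S/UTS)^(1/b) = 0.5 * (141/1500)^(1/-0.111) = 8.9140e+08 cycles

8.9140e+08 cycles


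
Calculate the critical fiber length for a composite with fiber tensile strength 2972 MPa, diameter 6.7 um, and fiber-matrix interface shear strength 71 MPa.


Lc = sigma_f * d / (2 * tau_i) = 2972 * 6.7 / (2 * 71) = 140.2 um

140.2 um


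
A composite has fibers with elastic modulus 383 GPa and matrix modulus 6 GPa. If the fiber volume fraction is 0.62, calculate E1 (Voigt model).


E1 = Ef*Vf + Em*(1-Vf) = 383*0.62 + 6*0.38 = 239.74 GPa

239.74 GPa


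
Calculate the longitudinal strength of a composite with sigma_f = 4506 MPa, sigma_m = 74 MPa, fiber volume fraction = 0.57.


sigma_1 = sigma_f*Vf + sigma_m*(1-Vf) = 4506*0.57 + 74*0.43 = 2600.2 MPa

2600.2 MPa


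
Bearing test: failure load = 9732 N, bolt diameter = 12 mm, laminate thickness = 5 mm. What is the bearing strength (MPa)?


sigma_br = F/(d*h) = 9732/(12*5) = 162.2 MPa

162.2 MPa


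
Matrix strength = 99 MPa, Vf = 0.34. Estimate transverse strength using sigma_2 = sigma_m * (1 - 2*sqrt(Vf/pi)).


factor = 1 - 2*sqrt(0.34/pi) = 0.342
sigma_2 = 99 * 0.342 = 33.86 MPa

33.86 MPa


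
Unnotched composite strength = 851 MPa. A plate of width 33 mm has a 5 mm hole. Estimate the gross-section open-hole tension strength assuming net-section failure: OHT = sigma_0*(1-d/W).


OHT = sigma_0*(1-d/W) = 851*(1-5/33) = 722.1 MPa

722.1 MPa


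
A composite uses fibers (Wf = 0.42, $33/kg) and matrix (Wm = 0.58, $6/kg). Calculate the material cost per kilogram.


Cost = cost_f*Wf + cost_m*Wm = 33*0.42 + 6*0.58 = $17.34/kg

$17.34/kg


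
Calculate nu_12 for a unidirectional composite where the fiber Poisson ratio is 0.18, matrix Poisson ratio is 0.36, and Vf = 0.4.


nu_12 = nu_f*Vf + nu_m*(1-Vf) = 0.18*0.4 + 0.36*0.6 = 0.288

0.288


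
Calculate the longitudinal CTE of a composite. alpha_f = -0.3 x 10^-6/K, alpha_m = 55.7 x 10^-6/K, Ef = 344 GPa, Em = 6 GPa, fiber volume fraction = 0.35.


E1 = Ef*Vf + Em*(1-Vf) = 124.3
alpha_1 = (alpha_f*Ef*Vf + alpha_m*Em*(1-Vf))/E1 = 1.46 x 10^-6/K

1.46 x 10^-6/K


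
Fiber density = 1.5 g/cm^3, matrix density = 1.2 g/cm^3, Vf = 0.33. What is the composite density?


rho_c = rho_f*Vf + rho_m*(1-Vf) = 1.5*0.33 + 1.2*0.67 = 1.299 g/cm^3

1.299 g/cm^3


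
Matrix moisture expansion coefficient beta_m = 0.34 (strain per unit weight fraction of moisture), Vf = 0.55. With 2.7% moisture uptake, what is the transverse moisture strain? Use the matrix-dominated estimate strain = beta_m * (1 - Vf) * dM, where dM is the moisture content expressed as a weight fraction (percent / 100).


dM = 2.7/100 = 0.027
strain = beta_m * (1-Vf) * dM = 0.34 * 0.45 * 0.027 = 0.004131

0.004131


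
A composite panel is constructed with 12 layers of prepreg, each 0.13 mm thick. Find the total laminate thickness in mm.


h = n * t_ply = 12 * 0.13 = 1.56 mm

1.56 mm


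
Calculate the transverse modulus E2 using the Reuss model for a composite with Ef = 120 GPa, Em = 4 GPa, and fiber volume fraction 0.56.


1/E2 = Vf/Ef + (1-Vf)/Em = 0.56/120 + 0.44/4
E2 = 8.72 GPa

8.72 GPa


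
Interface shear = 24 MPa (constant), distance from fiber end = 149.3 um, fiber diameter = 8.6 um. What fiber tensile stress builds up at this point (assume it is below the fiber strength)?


Force balance: sigma_f * (pi*d^2/4) = tau * (pi*d) * x  ->  sigma_f = 4 * tau * x / d
sigma_f = 4 * 24 * 149.3 / 8.6 = 1666.6 MPa

1666.6 MPa


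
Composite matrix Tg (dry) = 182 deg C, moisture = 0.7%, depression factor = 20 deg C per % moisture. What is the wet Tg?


Tg_wet = Tg_dry - k*moisture = 182 - 20*0.7 = 168.0 deg C

168.0 deg C


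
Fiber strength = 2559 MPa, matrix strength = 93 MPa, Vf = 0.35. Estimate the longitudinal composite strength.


sigma_1 = sigma_f*Vf + sigma_m*(1-Vf) = 2559*0.35 + 93*0.65 = 956.1 MPa

956.1 MPa


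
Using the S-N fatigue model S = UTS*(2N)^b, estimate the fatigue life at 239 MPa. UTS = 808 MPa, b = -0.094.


N = 0.5 * (S/UTS)^(1/b) = 0.5 * (239/808)^(1/-0.094) = 212213.3829 cycles

212213.3829 cycles


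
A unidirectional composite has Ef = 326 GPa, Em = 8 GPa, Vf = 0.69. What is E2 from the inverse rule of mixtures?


1/E2 = Vf/Ef + (1-Vf)/Em = 0.69/326 + 0.31/8
E2 = 24.47 GPa

24.47 GPa


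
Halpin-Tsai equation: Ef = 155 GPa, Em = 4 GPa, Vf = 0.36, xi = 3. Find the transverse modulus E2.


eta = (Ef/Em - 1)/(Ef/Em + xi) = (38.75 - 1)/(38.75 + 3) = 0.9042
E2 = Em*(1+xi*eta*Vf)/(1-eta*Vf) = 11.72 GPa

11.72 GPa


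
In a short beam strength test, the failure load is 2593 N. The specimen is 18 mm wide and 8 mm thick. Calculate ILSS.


ILSS = 3F/(4bh) = 3*2593/(4*18*8) = 13.51 MPa

13.51 MPa


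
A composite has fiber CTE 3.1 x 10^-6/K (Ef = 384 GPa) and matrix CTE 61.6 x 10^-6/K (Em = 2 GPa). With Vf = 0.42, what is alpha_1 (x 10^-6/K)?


E1 = Ef*Vf + Em*(1-Vf) = 162.44
alpha_1 = (alpha_f*Ef*Vf + alpha_m*Em*(1-Vf))/E1 = 3.52 x 10^-6/K

3.52 x 10^-6/K


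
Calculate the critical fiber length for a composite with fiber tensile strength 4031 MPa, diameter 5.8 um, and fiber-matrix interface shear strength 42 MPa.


Lc = sigma_f * d / (2 * tau_i) = 4031 * 5.8 / (2 * 42) = 278.3 um

278.3 um


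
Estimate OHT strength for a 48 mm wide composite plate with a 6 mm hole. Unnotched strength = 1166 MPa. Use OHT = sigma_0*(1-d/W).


OHT = sigma_0*(1-d/W) = 1166*(1-6/48) = 1020.3 MPa

1020.3 MPa


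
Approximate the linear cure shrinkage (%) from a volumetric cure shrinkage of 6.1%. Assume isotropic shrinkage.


Linear shrinkage ≈ vol_shrink/3 = 6.1/3 = 2.033%

2.033%


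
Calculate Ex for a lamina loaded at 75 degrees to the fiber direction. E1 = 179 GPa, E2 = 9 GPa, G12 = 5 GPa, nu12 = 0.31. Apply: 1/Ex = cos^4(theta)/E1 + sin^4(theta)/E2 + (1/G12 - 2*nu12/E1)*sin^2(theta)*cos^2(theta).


cos^4(75) = 0.004487, sin^4(75) = 0.870513, sin^2(75)*cos^2(75) = 0.0625
1/G12 - 2*nu12/E1 = 1/5 - 2*0.31/179 = 0.196536 GPa^-1
1/Ex = 0.004487/179 + 0.870513/9 + 0.196536*0.0625 = 0.1090322 GPa^-1
Ex = 9.17 GPa

9.17 GPa


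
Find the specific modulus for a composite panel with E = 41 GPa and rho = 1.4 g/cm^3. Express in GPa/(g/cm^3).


Specific stiffness = E/rho = 41/1.4 = 29.3 GPa/(g/cm^3)

29.3 GPa/(g/cm^3)


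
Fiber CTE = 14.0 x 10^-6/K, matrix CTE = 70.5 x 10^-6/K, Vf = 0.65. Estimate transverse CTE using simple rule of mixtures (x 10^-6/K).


alpha_2 = alpha_f*Vf + alpha_m*(1-Vf) = 14.0*0.65 + 70.5*0.35 = 33.8 x 10^-6/K

33.8 x 10^-6/K


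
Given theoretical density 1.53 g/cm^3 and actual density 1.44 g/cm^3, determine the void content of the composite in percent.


Void% = (rho_theo - rho_actual)/rho_theo * 100 = (1.53 - 1.44)/1.53 * 100 = 5.88%

5.88%


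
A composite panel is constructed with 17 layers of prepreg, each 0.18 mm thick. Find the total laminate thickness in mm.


h = n * t_ply = 17 * 0.18 = 3.06 mm

3.06 mm


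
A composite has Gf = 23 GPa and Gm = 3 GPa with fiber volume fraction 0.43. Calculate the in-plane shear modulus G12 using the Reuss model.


1/G12 = Vf/Gf + (1-Vf)/Gm = 0.43/23 + 0.57/3
G12 = 4.79 GPa

4.79 GPa


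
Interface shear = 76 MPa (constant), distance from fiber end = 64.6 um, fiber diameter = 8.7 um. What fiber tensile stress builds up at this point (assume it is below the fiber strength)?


Force balance: sigma_f * (pi*d^2/4) = tau * (pi*d) * x  ->  sigma_f = 4 * tau * x / d
sigma_f = 4 * 76 * 64.6 / 8.7 = 2257.3 MPa

2257.3 MPa


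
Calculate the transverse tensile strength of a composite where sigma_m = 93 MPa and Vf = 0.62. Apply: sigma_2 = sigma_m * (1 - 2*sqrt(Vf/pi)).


factor = 1 - 2*sqrt(0.62/pi) = 0.1115
sigma_2 = 93 * 0.1115 = 10.37 MPa

10.37 MPa


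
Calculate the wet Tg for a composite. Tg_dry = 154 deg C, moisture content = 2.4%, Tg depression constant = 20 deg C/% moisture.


Tg_wet = Tg_dry - k*moisture = 154 - 20*2.4 = 106.0 deg C

106.0 deg C


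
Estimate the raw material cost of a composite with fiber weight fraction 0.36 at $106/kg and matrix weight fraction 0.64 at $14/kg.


Cost = cost_f*Wf + cost_m*Wm = 106*0.36 + 14*0.64 = $47.12/kg

$47.12/kg


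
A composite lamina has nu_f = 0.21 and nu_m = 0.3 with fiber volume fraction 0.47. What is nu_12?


nu_12 = nu_f*Vf + nu_m*(1-Vf) = 0.21*0.47 + 0.3*0.53 = 0.2577

0.2577


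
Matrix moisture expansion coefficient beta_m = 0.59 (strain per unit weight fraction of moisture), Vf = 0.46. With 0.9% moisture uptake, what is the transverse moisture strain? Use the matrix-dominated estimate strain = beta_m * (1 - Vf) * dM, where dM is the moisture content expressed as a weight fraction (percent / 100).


dM = 0.9/100 = 0.009
strain = beta_m * (1-Vf) * dM = 0.59 * 0.54 * 0.009 = 0.0028674

0.0028674


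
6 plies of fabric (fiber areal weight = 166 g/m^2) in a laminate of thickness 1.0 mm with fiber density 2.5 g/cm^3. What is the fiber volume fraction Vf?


Vf = n * FAW / (rho_f * h * 1000) = 6 * 166 / (2.5 * 1.0 * 1000) = 0.3984

0.3984


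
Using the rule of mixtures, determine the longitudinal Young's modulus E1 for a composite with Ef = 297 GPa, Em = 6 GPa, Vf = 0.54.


E1 = Ef*Vf + Em*(1-Vf) = 297*0.54 + 6*0.46 = 163.14 GPa

163.14 GPa


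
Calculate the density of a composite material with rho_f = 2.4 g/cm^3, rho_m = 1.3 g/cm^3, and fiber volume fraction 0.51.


rho_c = rho_f*Vf + rho_m*(1-Vf) = 2.4*0.51 + 1.3*0.49 = 1.861 g/cm^3

1.861 g/cm^3


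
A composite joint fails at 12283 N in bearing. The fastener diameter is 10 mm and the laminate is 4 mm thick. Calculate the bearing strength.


sigma_br = F/(d*h) = 12283/(10*4) = 307.1 MPa

307.1 MPa


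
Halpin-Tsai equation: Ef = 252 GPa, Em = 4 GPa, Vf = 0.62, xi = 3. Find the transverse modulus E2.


eta = (Ef/Em - 1)/(Ef/Em + xi) = (63.0 - 1)/(63.0 + 3) = 0.9394
E2 = Em*(1+xi*eta*Vf)/(1-eta*Vf) = 26.32 GPa

26.32 GPa


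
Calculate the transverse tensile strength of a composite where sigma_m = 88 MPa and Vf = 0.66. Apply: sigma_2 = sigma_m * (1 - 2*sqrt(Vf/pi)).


factor = 1 - 2*sqrt(0.66/pi) = 0.0833
sigma_2 = 88 * 0.0833 = 7.33 MPa

7.33 MPa


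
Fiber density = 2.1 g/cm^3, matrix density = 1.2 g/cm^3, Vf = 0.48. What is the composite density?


rho_c = rho_f*Vf + rho_m*(1-Vf) = 2.1*0.48 + 1.2*0.52 = 1.632 g/cm^3

1.632 g/cm^3


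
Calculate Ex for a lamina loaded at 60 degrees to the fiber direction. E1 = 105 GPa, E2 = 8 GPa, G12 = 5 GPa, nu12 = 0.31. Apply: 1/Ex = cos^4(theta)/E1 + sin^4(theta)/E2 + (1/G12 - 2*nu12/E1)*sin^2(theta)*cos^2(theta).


cos^4(60) = 0.0625, sin^4(60) = 0.5625, sin^2(60)*cos^2(60) = 0.1875
1/G12 - 2*nu12/E1 = 1/5 - 2*0.31/105 = 0.194095 GPa^-1
1/Ex = 0.0625/105 + 0.5625/8 + 0.194095*0.1875 = 0.1073006 GPa^-1
Ex = 9.32 GPa

9.32 GPa


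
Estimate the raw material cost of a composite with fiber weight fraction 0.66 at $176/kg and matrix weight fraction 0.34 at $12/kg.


Cost = cost_f*Wf + cost_m*Wm = 176*0.66 + 12*0.34 = $120.24/kg

$120.24/kg


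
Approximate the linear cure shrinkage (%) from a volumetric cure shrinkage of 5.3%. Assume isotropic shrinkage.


Linear shrinkage ≈ vol_shrink/3 = 5.3/3 = 1.767%

1.767%


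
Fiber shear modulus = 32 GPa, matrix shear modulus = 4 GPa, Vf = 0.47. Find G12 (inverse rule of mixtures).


1/G12 = Vf/Gf + (1-Vf)/Gm = 0.47/32 + 0.53/4
G12 = 6.79 GPa

6.79 GPa


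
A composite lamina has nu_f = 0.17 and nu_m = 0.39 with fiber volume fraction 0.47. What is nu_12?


nu_12 = nu_f*Vf + nu_m*(1-Vf) = 0.17*0.47 + 0.39*0.53 = 0.2866

0.2866


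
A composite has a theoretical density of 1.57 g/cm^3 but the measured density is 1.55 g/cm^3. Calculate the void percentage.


Void% = (rho_theo - rho_actual)/rho_theo * 100 = (1.57 - 1.55)/1.57 * 100 = 1.27%

1.27%


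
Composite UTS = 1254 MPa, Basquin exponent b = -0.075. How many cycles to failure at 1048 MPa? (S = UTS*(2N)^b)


N = 0.5 * (S/UTS)^(1/b) = 0.5 * (1048/1254)^(1/-0.075) = 5.4717 cycles

5.4717 cycles


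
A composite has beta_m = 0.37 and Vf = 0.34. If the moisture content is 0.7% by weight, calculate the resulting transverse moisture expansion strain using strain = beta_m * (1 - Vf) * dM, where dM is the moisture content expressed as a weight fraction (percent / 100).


dM = 0.7/100 = 0.007
strain = beta_m * (1-Vf) * dM = 0.37 * 0.66 * 0.007 = 0.0017094

0.0017094


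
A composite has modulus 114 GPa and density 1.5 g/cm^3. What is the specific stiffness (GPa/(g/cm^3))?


Specific stiffness = E/rho = 114/1.5 = 76.0 GPa/(g/cm^3)

76.0 GPa/(g/cm^3)


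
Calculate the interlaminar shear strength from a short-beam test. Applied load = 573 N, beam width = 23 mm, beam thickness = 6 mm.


ILSS = 3F/(4bh) = 3*573/(4*23*6) = 3.11 MPa

3.11 MPa


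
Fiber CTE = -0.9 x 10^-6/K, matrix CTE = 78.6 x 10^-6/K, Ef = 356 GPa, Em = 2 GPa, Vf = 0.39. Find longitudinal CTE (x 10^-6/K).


E1 = Ef*Vf + Em*(1-Vf) = 140.06
alpha_1 = (alpha_f*Ef*Vf + alpha_m*Em*(1-Vf))/E1 = -0.21 x 10^-6/K

-0.21 x 10^-6/K


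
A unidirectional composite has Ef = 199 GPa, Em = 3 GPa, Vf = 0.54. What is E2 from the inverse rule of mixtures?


1/E2 = Vf/Ef + (1-Vf)/Em = 0.54/199 + 0.46/3
E2 = 6.41 GPa

6.41 GPa


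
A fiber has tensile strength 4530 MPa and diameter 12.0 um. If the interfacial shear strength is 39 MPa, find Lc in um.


Lc = sigma_f * d / (2 * tau_i) = 4530 * 12.0 / (2 * 39) = 696.9 um

696.9 um


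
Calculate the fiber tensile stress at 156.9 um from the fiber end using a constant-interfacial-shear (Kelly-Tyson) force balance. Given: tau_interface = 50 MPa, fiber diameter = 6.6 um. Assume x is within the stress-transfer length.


Force balance: sigma_f * (pi*d^2/4) = tau * (pi*d) * x  ->  sigma_f = 4 * tau * x / d
sigma_f = 4 * 50 * 156.9 / 6.6 = 4754.5 MPa

4754.5 MPa


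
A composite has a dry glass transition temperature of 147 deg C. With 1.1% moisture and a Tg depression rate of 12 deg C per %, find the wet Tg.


Tg_wet = Tg_dry - k*moisture = 147 - 12*1.1 = 133.8 deg C

133.8 deg C


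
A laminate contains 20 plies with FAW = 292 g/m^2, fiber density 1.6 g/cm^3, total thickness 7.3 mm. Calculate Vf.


Vf = n * FAW / (rho_f * h * 1000) = 20 * 292 / (1.6 * 7.3 * 1000) = 0.5

0.5


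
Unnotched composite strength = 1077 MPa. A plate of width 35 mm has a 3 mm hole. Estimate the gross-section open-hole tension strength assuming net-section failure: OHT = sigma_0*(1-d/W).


OHT = sigma_0*(1-d/W) = 1077*(1-3/35) = 984.7 MPa

984.7 MPa


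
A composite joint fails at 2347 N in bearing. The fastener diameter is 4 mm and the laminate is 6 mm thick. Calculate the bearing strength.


sigma_br = F/(d*h) = 2347/(4*6) = 97.8 MPa

97.8 MPa


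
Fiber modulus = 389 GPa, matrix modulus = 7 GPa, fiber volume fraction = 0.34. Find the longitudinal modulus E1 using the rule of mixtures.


E1 = Ef*Vf + Em*(1-Vf) = 389*0.34 + 7*0.66 = 136.88 GPa

136.88 GPa


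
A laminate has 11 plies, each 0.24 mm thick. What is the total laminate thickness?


h = n * t_ply = 11 * 0.24 = 2.64 mm

2.64 mm


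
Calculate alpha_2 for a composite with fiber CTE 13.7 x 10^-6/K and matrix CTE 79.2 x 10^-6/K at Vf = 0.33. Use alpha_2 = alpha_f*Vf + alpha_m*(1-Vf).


alpha_2 = alpha_f*Vf + alpha_m*(1-Vf) = 13.7*0.33 + 79.2*0.67 = 57.6 x 10^-6/K

57.6 x 10^-6/K


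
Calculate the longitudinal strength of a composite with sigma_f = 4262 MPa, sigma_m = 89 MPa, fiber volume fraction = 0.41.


sigma_1 = sigma_f*Vf + sigma_m*(1-Vf) = 4262*0.41 + 89*0.59 = 1799.9 MPa

1799.9 MPa


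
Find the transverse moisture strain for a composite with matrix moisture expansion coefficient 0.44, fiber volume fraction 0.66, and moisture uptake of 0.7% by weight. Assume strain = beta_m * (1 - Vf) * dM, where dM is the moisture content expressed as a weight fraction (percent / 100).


dM = 0.7/100 = 0.007
strain = beta_m * (1-Vf) * dM = 0.44 * 0.34 * 0.007 = 0.0010472

0.0010472


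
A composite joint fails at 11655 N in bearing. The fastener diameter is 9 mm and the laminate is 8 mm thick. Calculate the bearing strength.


sigma_br = F/(d*h) = 11655/(9*8) = 161.9 MPa

161.9 MPa


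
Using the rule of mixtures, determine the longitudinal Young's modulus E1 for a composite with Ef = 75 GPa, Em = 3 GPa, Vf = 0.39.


E1 = Ef*Vf + Em*(1-Vf) = 75*0.39 + 3*0.61 = 31.08 GPa

31.08 GPa


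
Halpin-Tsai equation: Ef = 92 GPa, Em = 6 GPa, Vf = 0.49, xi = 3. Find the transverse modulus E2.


eta = (Ef/Em - 1)/(Ef/Em + xi) = (15.3333 - 1)/(15.3333 + 3) = 0.7818
E2 = Em*(1+xi*eta*Vf)/(1-eta*Vf) = 20.9 GPa

20.9 GPa


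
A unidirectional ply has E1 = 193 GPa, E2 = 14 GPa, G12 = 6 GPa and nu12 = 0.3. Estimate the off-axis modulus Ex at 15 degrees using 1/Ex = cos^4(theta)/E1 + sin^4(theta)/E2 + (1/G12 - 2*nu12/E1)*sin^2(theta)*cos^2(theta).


cos^4(15) = 0.870513, sin^4(15) = 0.004487, sin^2(15)*cos^2(15) = 0.0625
1/G12 - 2*nu12/E1 = 1/6 - 2*0.3/193 = 0.163558 GPa^-1
1/Ex = 0.870513/193 + 0.004487/14 + 0.163558*0.0625 = 0.0150533 GPa^-1
Ex = 66.43 GPa

66.43 GPa


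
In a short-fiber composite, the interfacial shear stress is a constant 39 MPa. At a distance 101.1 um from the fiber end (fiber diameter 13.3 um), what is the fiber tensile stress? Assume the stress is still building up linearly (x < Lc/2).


Force balance: sigma_f * (pi*d^2/4) = tau * (pi*d) * x  ->  sigma_f = 4 * tau * x / d
sigma_f = 4 * 39 * 101.1 / 13.3 = 1185.8 MPa

1185.8 MPa


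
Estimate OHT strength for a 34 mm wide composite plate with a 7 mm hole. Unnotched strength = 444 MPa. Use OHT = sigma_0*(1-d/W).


OHT = sigma_0*(1-d/W) = 444*(1-7/34) = 352.6 MPa

352.6 MPa


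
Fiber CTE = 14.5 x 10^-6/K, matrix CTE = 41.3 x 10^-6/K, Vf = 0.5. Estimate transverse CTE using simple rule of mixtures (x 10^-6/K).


alpha_2 = alpha_f*Vf + alpha_m*(1-Vf) = 14.5*0.5 + 41.3*0.5 = 27.9 x 10^-6/K

27.9 x 10^-6/K


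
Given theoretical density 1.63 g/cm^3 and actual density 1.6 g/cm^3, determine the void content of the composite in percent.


Void% = (rho_theo - rho_actual)/rho_theo * 100 = (1.63 - 1.6)/1.63 * 100 = 1.84%

1.84%


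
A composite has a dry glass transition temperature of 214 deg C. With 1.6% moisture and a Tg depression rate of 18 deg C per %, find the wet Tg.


Tg_wet = Tg_dry - k*moisture = 214 - 18*1.6 = 185.2 deg C

185.2 deg C


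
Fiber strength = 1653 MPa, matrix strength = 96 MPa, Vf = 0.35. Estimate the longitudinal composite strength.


sigma_1 = sigma_f*Vf + sigma_m*(1-Vf) = 1653*0.35 + 96*0.65 = 641.0 MPa

641.0 MPa


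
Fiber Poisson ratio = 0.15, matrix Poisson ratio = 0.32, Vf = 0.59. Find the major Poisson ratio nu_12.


nu_12 = nu_f*Vf + nu_m*(1-Vf) = 0.15*0.59 + 0.32*0.41 = 0.2197

0.2197


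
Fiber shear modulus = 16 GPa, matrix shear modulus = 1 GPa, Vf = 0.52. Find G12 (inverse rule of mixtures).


1/G12 = Vf/Gf + (1-Vf)/Gm = 0.52/16 + 0.48/1
G12 = 1.95 GPa

1.95 GPa


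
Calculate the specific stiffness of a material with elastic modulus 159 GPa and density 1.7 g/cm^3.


Specific stiffness = E/rho = 159/1.7 = 93.5 GPa/(g/cm^3)

93.5 GPa/(g/cm^3)


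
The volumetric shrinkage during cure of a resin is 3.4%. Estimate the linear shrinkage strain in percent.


Linear shrinkage ≈ vol_shrink/3 = 3.4/3 = 1.133%

1.133%


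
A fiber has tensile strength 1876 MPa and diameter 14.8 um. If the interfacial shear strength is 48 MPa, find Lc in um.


Lc = sigma_f * d / (2 * tau_i) = 1876 * 14.8 / (2 * 48) = 289.2 um

289.2 um


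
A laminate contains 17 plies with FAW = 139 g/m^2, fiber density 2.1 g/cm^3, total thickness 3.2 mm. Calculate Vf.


Vf = n * FAW / (rho_f * h * 1000) = 17 * 139 / (2.1 * 3.2 * 1000) = 0.3516

0.3516


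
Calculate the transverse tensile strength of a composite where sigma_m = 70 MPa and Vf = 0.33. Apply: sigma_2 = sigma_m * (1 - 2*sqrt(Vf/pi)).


factor = 1 - 2*sqrt(0.33/pi) = 0.3518
sigma_2 = 70 * 0.3518 = 24.63 MPa

24.63 MPa


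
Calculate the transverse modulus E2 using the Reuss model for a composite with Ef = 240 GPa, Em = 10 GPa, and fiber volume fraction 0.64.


1/E2 = Vf/Ef + (1-Vf)/Em = 0.64/240 + 0.36/10
E2 = 25.86 GPa

25.86 GPa


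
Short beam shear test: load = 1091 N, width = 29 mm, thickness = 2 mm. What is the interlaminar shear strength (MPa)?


ILSS = 3F/(4bh) = 3*1091/(4*29*2) = 14.11 MPa

14.11 MPa


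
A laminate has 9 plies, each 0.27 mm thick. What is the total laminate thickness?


h = n * t_ply = 9 * 0.27 = 2.43 mm

2.43 mm


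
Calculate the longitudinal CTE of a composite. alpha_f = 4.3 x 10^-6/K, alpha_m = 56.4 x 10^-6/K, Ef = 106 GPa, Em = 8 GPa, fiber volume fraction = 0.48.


E1 = Ef*Vf + Em*(1-Vf) = 55.04
alpha_1 = (alpha_f*Ef*Vf + alpha_m*Em*(1-Vf))/E1 = 8.24 x 10^-6/K

8.24 x 10^-6/K


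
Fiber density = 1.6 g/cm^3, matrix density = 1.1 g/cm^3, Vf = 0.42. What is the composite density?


rho_c = rho_f*Vf + rho_m*(1-Vf) = 1.6*0.42 + 1.1*0.58 = 1.31 g/cm^3

1.31 g/cm^3


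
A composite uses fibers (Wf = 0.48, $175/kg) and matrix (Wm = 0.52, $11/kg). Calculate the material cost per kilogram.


Cost = cost_f*Wf + cost_m*Wm = 175*0.48 + 11*0.52 = $89.72/kg

$89.72/kg


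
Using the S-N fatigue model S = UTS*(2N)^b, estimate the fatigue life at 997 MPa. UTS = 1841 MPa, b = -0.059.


N = 0.5 * (S/UTS)^(1/b) = 0.5 * (997/1841)^(1/-0.059) = 16350.1996 cycles

16350.1996 cycles


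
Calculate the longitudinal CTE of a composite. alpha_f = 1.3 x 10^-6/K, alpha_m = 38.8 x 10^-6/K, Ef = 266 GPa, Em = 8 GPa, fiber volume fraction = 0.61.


E1 = Ef*Vf + Em*(1-Vf) = 165.38
alpha_1 = (alpha_f*Ef*Vf + alpha_m*Em*(1-Vf))/E1 = 2.01 x 10^-6/K

2.01 x 10^-6/K


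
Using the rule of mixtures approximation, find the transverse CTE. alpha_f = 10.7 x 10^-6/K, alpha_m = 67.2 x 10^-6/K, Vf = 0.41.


alpha_2 = alpha_f*Vf + alpha_m*(1-Vf) = 10.7*0.41 + 67.2*0.59 = 44.0 x 10^-6/K

44.0 x 10^-6/K


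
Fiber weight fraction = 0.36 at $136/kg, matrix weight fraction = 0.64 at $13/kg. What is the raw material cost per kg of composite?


Cost = cost_f*Wf + cost_m*Wm = 136*0.36 + 13*0.64 = $57.28/kg

$57.28/kg


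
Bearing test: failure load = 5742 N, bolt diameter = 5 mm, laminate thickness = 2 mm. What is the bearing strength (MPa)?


sigma_br = F/(d*h) = 5742/(5*2) = 574.2 MPa

574.2 MPa


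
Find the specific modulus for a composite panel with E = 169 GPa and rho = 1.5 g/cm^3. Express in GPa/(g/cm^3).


Specific stiffness = E/rho = 169/1.5 = 112.7 GPa/(g/cm^3)

112.7 GPa/(g/cm^3)


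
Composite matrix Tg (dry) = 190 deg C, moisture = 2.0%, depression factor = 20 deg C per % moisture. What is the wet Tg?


Tg_wet = Tg_dry - k*moisture = 190 - 20*2.0 = 150.0 deg C

150.0 deg C


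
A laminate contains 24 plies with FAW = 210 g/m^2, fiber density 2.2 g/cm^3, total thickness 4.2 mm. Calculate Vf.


Vf = n * FAW / (rho_f * h * 1000) = 24 * 210 / (2.2 * 4.2 * 1000) = 0.5455

0.5455


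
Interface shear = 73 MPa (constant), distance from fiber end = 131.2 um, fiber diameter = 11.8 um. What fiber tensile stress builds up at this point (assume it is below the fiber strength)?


Force balance: sigma_f * (pi*d^2/4) = tau * (pi*d) * x  ->  sigma_f = 4 * tau * x / d
sigma_f = 4 * 73 * 131.2 / 11.8 = 3246.6 MPa

3246.6 MPa


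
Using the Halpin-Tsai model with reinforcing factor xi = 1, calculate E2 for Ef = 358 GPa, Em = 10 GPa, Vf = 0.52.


eta = (Ef/Em - 1)/(Ef/Em + xi) = (35.8 - 1)/(35.8 + 1) = 0.9457
E2 = Em*(1+xi*eta*Vf)/(1-eta*Vf) = 29.35 GPa

29.35 GPa


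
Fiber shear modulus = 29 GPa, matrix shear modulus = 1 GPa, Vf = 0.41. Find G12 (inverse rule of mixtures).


1/G12 = Vf/Gf + (1-Vf)/Gm = 0.41/29 + 0.59/1
G12 = 1.66 GPa

1.66 GPa


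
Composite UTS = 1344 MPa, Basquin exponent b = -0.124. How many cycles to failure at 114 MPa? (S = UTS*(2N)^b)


N = 0.5 * (S/UTS)^(1/b) = 0.5 * (114/1344)^(1/-0.124) = 2.1880e+08 cycles

2.1880e+08 cycles


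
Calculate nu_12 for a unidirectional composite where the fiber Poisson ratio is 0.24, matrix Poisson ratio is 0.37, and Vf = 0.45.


nu_12 = nu_f*Vf + nu_m*(1-Vf) = 0.24*0.45 + 0.37*0.55 = 0.3115

0.3115


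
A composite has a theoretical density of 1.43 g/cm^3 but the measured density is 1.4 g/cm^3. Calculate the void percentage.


Void% = (rho_theo - rho_actual)/rho_theo * 100 = (1.43 - 1.4)/1.43 * 100 = 2.1%

2.1%


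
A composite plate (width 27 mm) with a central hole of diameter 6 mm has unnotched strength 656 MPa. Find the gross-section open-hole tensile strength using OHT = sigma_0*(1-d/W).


OHT = sigma_0*(1-d/W) = 656*(1-6/27) = 510.2 MPa

510.2 MPa


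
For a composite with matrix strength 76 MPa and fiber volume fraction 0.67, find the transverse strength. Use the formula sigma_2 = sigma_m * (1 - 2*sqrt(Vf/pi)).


factor = 1 - 2*sqrt(0.67/pi) = 0.0764
sigma_2 = 76 * 0.0764 = 5.81 MPa

5.81 MPa


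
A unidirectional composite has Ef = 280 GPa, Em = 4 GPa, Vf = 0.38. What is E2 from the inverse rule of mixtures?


1/E2 = Vf/Ef + (1-Vf)/Em = 0.38/280 + 0.62/4
E2 = 6.4 GPa

6.4 GPa


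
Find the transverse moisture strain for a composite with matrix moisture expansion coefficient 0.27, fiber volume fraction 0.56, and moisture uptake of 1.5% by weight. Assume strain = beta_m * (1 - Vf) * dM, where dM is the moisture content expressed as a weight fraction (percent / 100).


dM = 1.5/100 = 0.015
strain = beta_m * (1-Vf) * dM = 0.27 * 0.44 * 0.015 = 0.001782

0.001782


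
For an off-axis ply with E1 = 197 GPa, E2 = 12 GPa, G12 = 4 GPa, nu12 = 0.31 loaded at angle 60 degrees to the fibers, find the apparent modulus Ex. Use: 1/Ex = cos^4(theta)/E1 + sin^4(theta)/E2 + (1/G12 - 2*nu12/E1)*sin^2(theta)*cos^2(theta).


cos^4(60) = 0.0625, sin^4(60) = 0.5625, sin^2(60)*cos^2(60) = 0.1875
1/G12 - 2*nu12/E1 = 1/4 - 2*0.31/197 = 0.246853 GPa^-1
1/Ex = 0.0625/197 + 0.5625/12 + 0.246853*0.1875 = 0.0934772 GPa^-1
Ex = 10.7 GPa

10.7 GPa


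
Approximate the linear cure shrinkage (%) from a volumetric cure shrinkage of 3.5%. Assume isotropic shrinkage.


Linear shrinkage ≈ vol_shrink/3 = 3.5/3 = 1.167%

1.167%


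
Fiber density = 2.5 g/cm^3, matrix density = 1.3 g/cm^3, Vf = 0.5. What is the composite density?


rho_c = rho_f*Vf + rho_m*(1-Vf) = 2.5*0.5 + 1.3*0.5 = 1.9 g/cm^3

1.9 g/cm^3


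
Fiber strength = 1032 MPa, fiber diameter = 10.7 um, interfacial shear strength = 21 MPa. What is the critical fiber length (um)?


Lc = sigma_f * d / (2 * tau_i) = 1032 * 10.7 / (2 * 21) = 262.9 um

262.9 um


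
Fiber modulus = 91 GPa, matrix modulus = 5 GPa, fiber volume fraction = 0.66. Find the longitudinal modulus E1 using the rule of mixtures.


E1 = Ef*Vf + Em*(1-Vf) = 91*0.66 + 5*0.34 = 61.76 GPa

61.76 GPa


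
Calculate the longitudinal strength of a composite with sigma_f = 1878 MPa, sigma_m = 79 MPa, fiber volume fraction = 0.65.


sigma_1 = sigma_f*Vf + sigma_m*(1-Vf) = 1878*0.65 + 79*0.35 = 1248.4 MPa

1248.4 MPa


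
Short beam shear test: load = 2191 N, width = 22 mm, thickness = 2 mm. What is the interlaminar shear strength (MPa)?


ILSS = 3F/(4bh) = 3*2191/(4*22*2) = 37.35 MPa

37.35 MPa


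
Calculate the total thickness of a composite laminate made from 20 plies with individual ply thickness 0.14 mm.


h = n * t_ply = 20 * 0.14 = 2.8 mm

2.8 mm


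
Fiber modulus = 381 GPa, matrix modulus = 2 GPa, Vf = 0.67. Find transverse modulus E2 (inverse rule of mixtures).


1/E2 = Vf/Ef + (1-Vf)/Em = 0.67/381 + 0.33/2
E2 = 6.0 GPa

6.0 GPa


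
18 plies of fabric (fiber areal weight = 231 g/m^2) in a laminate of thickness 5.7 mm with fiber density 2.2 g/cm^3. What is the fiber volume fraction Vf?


Vf = n * FAW / (rho_f * h * 1000) = 18 * 231 / (2.2 * 5.7 * 1000) = 0.3316

0.3316


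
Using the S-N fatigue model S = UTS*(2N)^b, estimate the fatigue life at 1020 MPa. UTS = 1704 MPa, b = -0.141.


N = 0.5 * (S/UTS)^(1/b) = 0.5 * (1020/1704)^(1/-0.141) = 19.0372 cycles

19.0372 cycles


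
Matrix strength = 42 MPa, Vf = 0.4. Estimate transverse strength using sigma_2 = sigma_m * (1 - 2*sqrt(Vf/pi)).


factor = 1 - 2*sqrt(0.4/pi) = 0.2864
sigma_2 = 42 * 0.2864 = 12.03 MPa

12.03 MPa


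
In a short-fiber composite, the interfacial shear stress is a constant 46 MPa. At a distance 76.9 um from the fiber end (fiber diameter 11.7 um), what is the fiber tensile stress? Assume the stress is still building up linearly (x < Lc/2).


Force balance: sigma_f * (pi*d^2/4) = tau * (pi*d) * x  ->  sigma_f = 4 * tau * x / d
sigma_f = 4 * 46 * 76.9 / 11.7 = 1209.4 MPa

1209.4 MPa
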